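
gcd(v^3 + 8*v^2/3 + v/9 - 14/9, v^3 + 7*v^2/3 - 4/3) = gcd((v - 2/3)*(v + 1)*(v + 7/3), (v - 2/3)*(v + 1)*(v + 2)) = v^2 + v/3 - 2/3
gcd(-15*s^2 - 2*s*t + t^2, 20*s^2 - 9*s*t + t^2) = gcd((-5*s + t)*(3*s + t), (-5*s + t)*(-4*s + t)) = 5*s - t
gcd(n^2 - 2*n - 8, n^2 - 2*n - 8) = n^2 - 2*n - 8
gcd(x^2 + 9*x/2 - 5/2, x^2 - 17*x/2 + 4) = x - 1/2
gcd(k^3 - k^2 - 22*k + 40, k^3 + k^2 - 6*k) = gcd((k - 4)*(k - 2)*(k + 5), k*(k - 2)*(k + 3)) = k - 2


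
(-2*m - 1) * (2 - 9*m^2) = 18*m^3 + 9*m^2 - 4*m - 2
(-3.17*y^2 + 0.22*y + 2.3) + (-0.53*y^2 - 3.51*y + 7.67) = -3.7*y^2 - 3.29*y + 9.97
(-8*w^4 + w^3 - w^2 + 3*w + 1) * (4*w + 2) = -32*w^5 - 12*w^4 - 2*w^3 + 10*w^2 + 10*w + 2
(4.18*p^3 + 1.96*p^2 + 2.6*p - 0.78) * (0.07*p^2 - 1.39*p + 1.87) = 0.2926*p^5 - 5.673*p^4 + 5.2742*p^3 - 0.00340000000000007*p^2 + 5.9462*p - 1.4586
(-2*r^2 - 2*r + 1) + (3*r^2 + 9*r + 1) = r^2 + 7*r + 2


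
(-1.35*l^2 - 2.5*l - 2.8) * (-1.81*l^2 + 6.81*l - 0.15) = 2.4435*l^4 - 4.6685*l^3 - 11.7545*l^2 - 18.693*l + 0.42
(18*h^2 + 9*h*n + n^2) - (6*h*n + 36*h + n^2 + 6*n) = 18*h^2 + 3*h*n - 36*h - 6*n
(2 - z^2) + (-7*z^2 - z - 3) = -8*z^2 - z - 1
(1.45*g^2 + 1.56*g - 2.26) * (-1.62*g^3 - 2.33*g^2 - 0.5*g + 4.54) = -2.349*g^5 - 5.9057*g^4 - 0.6986*g^3 + 11.0688*g^2 + 8.2124*g - 10.2604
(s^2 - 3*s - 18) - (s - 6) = s^2 - 4*s - 12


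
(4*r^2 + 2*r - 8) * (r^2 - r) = 4*r^4 - 2*r^3 - 10*r^2 + 8*r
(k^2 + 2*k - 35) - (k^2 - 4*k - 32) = 6*k - 3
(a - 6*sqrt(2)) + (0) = a - 6*sqrt(2)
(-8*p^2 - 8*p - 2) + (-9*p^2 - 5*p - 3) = -17*p^2 - 13*p - 5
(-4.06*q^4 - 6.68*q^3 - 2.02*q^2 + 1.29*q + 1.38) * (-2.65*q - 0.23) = 10.759*q^5 + 18.6358*q^4 + 6.8894*q^3 - 2.9539*q^2 - 3.9537*q - 0.3174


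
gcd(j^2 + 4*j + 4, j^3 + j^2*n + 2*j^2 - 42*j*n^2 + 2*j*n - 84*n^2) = j + 2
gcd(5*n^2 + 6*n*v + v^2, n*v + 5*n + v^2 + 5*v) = n + v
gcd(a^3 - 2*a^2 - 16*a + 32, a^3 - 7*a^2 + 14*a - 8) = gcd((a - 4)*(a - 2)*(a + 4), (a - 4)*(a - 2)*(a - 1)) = a^2 - 6*a + 8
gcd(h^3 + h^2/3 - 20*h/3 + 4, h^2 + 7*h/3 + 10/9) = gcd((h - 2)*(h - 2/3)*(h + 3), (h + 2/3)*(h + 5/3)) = 1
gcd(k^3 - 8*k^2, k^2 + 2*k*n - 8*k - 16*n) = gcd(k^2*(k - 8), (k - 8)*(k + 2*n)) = k - 8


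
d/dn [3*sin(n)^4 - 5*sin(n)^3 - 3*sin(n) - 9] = 3*(4*sin(n)^3 - 5*sin(n)^2 - 1)*cos(n)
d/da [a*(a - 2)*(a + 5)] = 3*a^2 + 6*a - 10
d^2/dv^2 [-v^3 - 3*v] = -6*v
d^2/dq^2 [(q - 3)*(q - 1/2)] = 2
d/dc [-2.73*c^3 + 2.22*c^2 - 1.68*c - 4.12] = -8.19*c^2 + 4.44*c - 1.68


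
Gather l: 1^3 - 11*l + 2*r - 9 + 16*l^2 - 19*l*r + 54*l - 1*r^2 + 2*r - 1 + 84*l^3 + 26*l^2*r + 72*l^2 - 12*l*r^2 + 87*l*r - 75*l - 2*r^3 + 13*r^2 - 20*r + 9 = 84*l^3 + l^2*(26*r + 88) + l*(-12*r^2 + 68*r - 32) - 2*r^3 + 12*r^2 - 16*r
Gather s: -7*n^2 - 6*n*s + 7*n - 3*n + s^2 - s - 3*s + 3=-7*n^2 + 4*n + s^2 + s*(-6*n - 4) + 3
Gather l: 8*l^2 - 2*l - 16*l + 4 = 8*l^2 - 18*l + 4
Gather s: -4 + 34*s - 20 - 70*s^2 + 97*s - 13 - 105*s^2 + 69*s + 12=-175*s^2 + 200*s - 25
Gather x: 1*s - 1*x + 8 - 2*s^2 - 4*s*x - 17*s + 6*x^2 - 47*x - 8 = -2*s^2 - 16*s + 6*x^2 + x*(-4*s - 48)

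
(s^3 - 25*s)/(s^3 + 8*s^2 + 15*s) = (s - 5)/(s + 3)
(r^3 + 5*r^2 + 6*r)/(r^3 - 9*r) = (r + 2)/(r - 3)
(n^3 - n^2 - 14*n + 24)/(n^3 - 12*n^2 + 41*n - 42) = (n + 4)/(n - 7)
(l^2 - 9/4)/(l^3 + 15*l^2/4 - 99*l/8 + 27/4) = 2*(2*l + 3)/(4*l^2 + 21*l - 18)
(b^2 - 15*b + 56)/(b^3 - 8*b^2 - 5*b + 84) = (b - 8)/(b^2 - b - 12)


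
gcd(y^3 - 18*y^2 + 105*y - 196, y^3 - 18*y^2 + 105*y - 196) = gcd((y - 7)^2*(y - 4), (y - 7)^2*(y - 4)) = y^3 - 18*y^2 + 105*y - 196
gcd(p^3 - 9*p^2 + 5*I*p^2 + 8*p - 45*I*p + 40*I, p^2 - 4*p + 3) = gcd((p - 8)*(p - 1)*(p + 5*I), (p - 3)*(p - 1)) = p - 1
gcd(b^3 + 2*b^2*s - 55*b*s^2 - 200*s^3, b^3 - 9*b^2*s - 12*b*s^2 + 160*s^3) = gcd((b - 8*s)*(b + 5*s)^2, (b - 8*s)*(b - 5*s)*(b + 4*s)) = -b + 8*s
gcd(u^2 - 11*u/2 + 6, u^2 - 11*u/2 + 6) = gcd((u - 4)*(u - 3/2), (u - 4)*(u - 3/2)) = u^2 - 11*u/2 + 6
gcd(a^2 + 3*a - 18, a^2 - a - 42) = a + 6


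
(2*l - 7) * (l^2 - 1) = 2*l^3 - 7*l^2 - 2*l + 7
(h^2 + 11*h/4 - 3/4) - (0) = h^2 + 11*h/4 - 3/4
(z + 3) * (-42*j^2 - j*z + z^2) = -42*j^2*z - 126*j^2 - j*z^2 - 3*j*z + z^3 + 3*z^2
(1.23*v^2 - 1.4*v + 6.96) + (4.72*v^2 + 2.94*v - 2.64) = 5.95*v^2 + 1.54*v + 4.32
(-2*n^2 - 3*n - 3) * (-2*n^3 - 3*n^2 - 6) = 4*n^5 + 12*n^4 + 15*n^3 + 21*n^2 + 18*n + 18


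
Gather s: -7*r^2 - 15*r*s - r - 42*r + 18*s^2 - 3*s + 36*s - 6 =-7*r^2 - 43*r + 18*s^2 + s*(33 - 15*r) - 6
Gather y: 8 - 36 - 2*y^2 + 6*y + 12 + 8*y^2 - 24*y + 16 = 6*y^2 - 18*y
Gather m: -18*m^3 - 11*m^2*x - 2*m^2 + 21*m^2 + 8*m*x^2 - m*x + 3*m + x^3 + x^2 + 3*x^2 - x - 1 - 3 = -18*m^3 + m^2*(19 - 11*x) + m*(8*x^2 - x + 3) + x^3 + 4*x^2 - x - 4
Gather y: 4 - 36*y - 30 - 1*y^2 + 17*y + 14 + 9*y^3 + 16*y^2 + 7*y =9*y^3 + 15*y^2 - 12*y - 12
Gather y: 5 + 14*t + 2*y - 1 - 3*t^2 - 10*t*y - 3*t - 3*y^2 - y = -3*t^2 + 11*t - 3*y^2 + y*(1 - 10*t) + 4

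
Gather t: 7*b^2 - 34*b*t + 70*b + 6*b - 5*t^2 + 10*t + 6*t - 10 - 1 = 7*b^2 + 76*b - 5*t^2 + t*(16 - 34*b) - 11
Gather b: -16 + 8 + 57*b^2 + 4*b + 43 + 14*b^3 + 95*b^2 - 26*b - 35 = 14*b^3 + 152*b^2 - 22*b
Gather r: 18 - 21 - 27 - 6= -36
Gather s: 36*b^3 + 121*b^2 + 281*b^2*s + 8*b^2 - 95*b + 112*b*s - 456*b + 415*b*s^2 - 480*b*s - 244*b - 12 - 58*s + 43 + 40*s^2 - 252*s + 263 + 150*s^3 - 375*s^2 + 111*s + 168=36*b^3 + 129*b^2 - 795*b + 150*s^3 + s^2*(415*b - 335) + s*(281*b^2 - 368*b - 199) + 462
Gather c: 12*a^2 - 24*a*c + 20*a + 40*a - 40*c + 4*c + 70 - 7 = 12*a^2 + 60*a + c*(-24*a - 36) + 63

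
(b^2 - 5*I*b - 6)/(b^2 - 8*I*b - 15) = (b - 2*I)/(b - 5*I)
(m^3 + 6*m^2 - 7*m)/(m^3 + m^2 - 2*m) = (m + 7)/(m + 2)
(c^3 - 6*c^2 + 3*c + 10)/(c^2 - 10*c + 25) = (c^2 - c - 2)/(c - 5)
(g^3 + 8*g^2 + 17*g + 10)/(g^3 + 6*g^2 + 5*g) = (g + 2)/g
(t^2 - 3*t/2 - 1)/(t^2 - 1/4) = 2*(t - 2)/(2*t - 1)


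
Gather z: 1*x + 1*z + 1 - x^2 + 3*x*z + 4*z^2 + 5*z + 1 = -x^2 + x + 4*z^2 + z*(3*x + 6) + 2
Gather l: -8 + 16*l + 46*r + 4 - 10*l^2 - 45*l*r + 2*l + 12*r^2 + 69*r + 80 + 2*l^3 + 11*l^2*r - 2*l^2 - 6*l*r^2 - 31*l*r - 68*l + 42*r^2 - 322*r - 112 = 2*l^3 + l^2*(11*r - 12) + l*(-6*r^2 - 76*r - 50) + 54*r^2 - 207*r - 36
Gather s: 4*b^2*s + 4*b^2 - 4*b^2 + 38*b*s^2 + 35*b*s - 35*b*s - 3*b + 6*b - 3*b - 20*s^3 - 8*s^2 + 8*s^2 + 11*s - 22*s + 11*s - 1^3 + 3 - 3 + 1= 4*b^2*s + 38*b*s^2 - 20*s^3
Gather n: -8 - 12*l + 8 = -12*l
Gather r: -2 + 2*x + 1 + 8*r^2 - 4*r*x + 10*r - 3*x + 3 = 8*r^2 + r*(10 - 4*x) - x + 2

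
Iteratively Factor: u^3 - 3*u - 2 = (u - 2)*(u^2 + 2*u + 1) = (u - 2)*(u + 1)*(u + 1)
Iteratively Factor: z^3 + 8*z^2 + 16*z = (z + 4)*(z^2 + 4*z) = (z + 4)^2*(z)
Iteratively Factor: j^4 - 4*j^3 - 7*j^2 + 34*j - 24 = (j - 1)*(j^3 - 3*j^2 - 10*j + 24) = (j - 4)*(j - 1)*(j^2 + j - 6) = (j - 4)*(j - 2)*(j - 1)*(j + 3)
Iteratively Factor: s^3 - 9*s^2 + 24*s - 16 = (s - 1)*(s^2 - 8*s + 16) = (s - 4)*(s - 1)*(s - 4)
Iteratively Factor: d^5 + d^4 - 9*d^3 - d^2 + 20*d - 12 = (d - 1)*(d^4 + 2*d^3 - 7*d^2 - 8*d + 12) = (d - 1)^2*(d^3 + 3*d^2 - 4*d - 12) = (d - 1)^2*(d + 2)*(d^2 + d - 6) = (d - 1)^2*(d + 2)*(d + 3)*(d - 2)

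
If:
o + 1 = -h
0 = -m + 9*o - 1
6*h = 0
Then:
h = 0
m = -10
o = -1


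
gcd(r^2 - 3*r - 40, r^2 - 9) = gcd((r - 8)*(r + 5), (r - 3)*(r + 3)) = 1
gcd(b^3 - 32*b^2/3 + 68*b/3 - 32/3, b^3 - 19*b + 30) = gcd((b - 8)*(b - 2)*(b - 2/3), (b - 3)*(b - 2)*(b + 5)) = b - 2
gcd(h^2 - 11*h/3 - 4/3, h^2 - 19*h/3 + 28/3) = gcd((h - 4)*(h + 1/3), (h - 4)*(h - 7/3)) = h - 4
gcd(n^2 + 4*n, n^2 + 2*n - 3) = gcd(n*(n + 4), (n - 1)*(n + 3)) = 1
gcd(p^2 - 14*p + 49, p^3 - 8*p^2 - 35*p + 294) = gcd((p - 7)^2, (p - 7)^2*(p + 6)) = p^2 - 14*p + 49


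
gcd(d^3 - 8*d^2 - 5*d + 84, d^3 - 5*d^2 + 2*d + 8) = d - 4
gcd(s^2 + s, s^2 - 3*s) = s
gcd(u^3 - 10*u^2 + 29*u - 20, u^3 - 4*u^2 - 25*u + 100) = u^2 - 9*u + 20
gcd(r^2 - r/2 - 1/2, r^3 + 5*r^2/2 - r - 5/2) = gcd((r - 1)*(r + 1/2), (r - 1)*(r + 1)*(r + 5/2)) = r - 1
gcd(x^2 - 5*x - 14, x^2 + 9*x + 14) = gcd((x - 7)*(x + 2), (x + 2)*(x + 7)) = x + 2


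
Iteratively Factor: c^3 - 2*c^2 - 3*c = (c + 1)*(c^2 - 3*c) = c*(c + 1)*(c - 3)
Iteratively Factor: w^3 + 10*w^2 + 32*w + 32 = (w + 2)*(w^2 + 8*w + 16) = (w + 2)*(w + 4)*(w + 4)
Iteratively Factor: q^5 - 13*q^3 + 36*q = (q)*(q^4 - 13*q^2 + 36) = q*(q + 2)*(q^3 - 2*q^2 - 9*q + 18) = q*(q - 3)*(q + 2)*(q^2 + q - 6) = q*(q - 3)*(q - 2)*(q + 2)*(q + 3)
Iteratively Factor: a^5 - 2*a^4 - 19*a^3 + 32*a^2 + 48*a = (a - 3)*(a^4 + a^3 - 16*a^2 - 16*a) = (a - 3)*(a + 4)*(a^3 - 3*a^2 - 4*a) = (a - 4)*(a - 3)*(a + 4)*(a^2 + a) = a*(a - 4)*(a - 3)*(a + 4)*(a + 1)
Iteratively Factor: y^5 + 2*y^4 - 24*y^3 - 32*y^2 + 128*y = (y + 4)*(y^4 - 2*y^3 - 16*y^2 + 32*y) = (y - 4)*(y + 4)*(y^3 + 2*y^2 - 8*y) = (y - 4)*(y - 2)*(y + 4)*(y^2 + 4*y) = y*(y - 4)*(y - 2)*(y + 4)*(y + 4)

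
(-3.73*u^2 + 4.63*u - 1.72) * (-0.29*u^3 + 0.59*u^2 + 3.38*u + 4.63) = 1.0817*u^5 - 3.5434*u^4 - 9.3769*u^3 - 2.6353*u^2 + 15.6233*u - 7.9636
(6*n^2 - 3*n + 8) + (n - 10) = 6*n^2 - 2*n - 2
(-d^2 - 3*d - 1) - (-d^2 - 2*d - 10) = 9 - d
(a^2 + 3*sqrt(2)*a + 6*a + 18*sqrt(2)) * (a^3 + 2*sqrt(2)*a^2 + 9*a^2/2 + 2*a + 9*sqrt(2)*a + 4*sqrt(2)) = a^5 + 5*sqrt(2)*a^4 + 21*a^4/2 + 41*a^3 + 105*sqrt(2)*a^3/2 + 138*a^2 + 145*sqrt(2)*a^2 + 60*sqrt(2)*a + 348*a + 144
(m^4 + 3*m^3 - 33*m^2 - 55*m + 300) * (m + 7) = m^5 + 10*m^4 - 12*m^3 - 286*m^2 - 85*m + 2100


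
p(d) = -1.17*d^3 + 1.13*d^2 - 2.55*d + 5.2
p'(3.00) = -27.36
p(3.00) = -23.87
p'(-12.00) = -535.11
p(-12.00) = 2220.28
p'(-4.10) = -70.82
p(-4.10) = 115.29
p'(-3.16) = -44.74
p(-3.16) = 61.46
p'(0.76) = -2.86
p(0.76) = 3.40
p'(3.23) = -31.87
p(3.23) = -30.67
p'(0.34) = -2.19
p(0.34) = 4.42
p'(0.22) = -2.22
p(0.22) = 4.68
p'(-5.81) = -134.16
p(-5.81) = 287.62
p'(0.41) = -2.21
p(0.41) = 4.26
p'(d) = -3.51*d^2 + 2.26*d - 2.55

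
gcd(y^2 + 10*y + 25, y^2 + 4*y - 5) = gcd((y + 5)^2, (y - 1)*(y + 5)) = y + 5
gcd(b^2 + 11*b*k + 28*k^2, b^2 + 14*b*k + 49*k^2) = b + 7*k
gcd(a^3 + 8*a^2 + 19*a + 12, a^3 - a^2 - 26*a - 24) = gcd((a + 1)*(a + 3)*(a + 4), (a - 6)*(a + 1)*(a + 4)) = a^2 + 5*a + 4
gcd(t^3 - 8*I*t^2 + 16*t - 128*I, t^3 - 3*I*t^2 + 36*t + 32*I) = t^2 - 4*I*t + 32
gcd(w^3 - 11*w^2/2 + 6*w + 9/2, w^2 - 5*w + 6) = w - 3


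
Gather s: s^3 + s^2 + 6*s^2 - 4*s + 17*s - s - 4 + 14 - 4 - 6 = s^3 + 7*s^2 + 12*s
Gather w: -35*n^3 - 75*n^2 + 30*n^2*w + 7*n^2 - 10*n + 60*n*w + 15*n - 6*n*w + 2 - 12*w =-35*n^3 - 68*n^2 + 5*n + w*(30*n^2 + 54*n - 12) + 2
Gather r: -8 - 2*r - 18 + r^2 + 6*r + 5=r^2 + 4*r - 21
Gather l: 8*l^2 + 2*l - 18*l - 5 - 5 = 8*l^2 - 16*l - 10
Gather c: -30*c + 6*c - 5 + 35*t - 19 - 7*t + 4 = -24*c + 28*t - 20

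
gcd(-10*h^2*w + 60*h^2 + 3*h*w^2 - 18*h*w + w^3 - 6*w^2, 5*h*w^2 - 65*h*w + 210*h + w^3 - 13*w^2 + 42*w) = 5*h*w - 30*h + w^2 - 6*w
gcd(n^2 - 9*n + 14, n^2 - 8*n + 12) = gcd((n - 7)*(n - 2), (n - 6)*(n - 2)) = n - 2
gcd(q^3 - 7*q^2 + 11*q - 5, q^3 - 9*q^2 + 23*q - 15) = q^2 - 6*q + 5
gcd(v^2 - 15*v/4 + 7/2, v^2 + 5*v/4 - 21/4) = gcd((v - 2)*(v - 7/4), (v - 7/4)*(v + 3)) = v - 7/4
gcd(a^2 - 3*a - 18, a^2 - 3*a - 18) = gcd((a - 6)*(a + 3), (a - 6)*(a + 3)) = a^2 - 3*a - 18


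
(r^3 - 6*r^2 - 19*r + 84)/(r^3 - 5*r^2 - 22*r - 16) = (-r^3 + 6*r^2 + 19*r - 84)/(-r^3 + 5*r^2 + 22*r + 16)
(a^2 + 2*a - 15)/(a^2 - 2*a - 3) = (a + 5)/(a + 1)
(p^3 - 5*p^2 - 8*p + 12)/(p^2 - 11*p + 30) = (p^2 + p - 2)/(p - 5)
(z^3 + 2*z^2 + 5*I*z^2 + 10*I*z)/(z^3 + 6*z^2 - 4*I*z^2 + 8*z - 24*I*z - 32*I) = z*(z + 5*I)/(z^2 + 4*z*(1 - I) - 16*I)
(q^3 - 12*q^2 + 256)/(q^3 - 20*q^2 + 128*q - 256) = (q + 4)/(q - 4)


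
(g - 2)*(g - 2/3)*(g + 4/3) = g^3 - 4*g^2/3 - 20*g/9 + 16/9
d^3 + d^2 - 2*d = d*(d - 1)*(d + 2)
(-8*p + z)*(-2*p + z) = 16*p^2 - 10*p*z + z^2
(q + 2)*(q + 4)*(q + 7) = q^3 + 13*q^2 + 50*q + 56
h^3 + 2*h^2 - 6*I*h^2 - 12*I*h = h*(h + 2)*(h - 6*I)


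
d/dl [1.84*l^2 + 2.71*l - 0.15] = 3.68*l + 2.71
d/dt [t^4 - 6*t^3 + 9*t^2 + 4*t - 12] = 4*t^3 - 18*t^2 + 18*t + 4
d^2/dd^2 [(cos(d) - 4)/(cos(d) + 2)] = 6*(cos(d)^2 - 2*cos(d) - 2)/(cos(d) + 2)^3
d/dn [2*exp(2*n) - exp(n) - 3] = (4*exp(n) - 1)*exp(n)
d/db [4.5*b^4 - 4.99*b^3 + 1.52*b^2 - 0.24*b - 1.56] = 18.0*b^3 - 14.97*b^2 + 3.04*b - 0.24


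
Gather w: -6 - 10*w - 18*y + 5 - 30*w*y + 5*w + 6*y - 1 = w*(-30*y - 5) - 12*y - 2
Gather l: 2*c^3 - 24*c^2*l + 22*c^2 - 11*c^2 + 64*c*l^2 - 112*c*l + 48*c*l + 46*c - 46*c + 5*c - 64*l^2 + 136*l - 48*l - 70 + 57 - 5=2*c^3 + 11*c^2 + 5*c + l^2*(64*c - 64) + l*(-24*c^2 - 64*c + 88) - 18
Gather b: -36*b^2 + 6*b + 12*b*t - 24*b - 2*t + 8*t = -36*b^2 + b*(12*t - 18) + 6*t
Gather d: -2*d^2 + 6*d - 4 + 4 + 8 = -2*d^2 + 6*d + 8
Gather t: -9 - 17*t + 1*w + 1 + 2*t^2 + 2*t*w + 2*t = 2*t^2 + t*(2*w - 15) + w - 8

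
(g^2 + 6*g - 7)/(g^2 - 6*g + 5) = (g + 7)/(g - 5)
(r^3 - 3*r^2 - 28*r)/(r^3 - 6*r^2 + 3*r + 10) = r*(r^2 - 3*r - 28)/(r^3 - 6*r^2 + 3*r + 10)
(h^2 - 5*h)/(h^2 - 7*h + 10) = h/(h - 2)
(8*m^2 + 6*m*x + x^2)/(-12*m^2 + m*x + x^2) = (2*m + x)/(-3*m + x)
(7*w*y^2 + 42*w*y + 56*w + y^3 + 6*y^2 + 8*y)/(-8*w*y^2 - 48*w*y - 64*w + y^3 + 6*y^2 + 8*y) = (7*w + y)/(-8*w + y)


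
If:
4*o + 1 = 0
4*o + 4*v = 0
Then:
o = -1/4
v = 1/4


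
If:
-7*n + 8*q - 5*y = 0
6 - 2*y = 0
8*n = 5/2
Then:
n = 5/16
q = 275/128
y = 3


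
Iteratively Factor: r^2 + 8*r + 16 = (r + 4)*(r + 4)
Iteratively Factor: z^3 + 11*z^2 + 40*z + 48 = (z + 3)*(z^2 + 8*z + 16) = (z + 3)*(z + 4)*(z + 4)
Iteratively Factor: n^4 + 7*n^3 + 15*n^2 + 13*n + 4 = (n + 1)*(n^3 + 6*n^2 + 9*n + 4) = (n + 1)*(n + 4)*(n^2 + 2*n + 1) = (n + 1)^2*(n + 4)*(n + 1)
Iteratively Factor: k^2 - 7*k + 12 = (k - 3)*(k - 4)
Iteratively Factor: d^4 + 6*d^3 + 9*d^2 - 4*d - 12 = (d + 3)*(d^3 + 3*d^2 - 4) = (d + 2)*(d + 3)*(d^2 + d - 2) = (d - 1)*(d + 2)*(d + 3)*(d + 2)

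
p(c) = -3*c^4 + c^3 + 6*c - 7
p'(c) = -12*c^3 + 3*c^2 + 6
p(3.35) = -327.14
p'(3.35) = -411.48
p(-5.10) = -2199.81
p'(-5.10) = 1675.84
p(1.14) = -3.75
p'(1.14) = -7.88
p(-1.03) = -17.65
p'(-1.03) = 22.30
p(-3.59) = -573.12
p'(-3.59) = 599.88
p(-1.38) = -28.79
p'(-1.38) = 43.25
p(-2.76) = -218.67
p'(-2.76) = 281.15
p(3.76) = -530.90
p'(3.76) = -589.48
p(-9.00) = -20473.00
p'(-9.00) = 8997.00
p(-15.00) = -155347.00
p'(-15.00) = 41181.00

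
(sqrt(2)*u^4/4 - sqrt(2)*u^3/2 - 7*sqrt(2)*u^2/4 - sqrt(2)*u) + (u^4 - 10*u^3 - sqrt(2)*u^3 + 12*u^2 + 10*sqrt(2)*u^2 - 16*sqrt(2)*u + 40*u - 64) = sqrt(2)*u^4/4 + u^4 - 10*u^3 - 3*sqrt(2)*u^3/2 + 33*sqrt(2)*u^2/4 + 12*u^2 - 17*sqrt(2)*u + 40*u - 64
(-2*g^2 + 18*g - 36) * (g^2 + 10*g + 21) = -2*g^4 - 2*g^3 + 102*g^2 + 18*g - 756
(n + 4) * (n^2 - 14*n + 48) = n^3 - 10*n^2 - 8*n + 192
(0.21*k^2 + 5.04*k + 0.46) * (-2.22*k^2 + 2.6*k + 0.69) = -0.4662*k^4 - 10.6428*k^3 + 12.2277*k^2 + 4.6736*k + 0.3174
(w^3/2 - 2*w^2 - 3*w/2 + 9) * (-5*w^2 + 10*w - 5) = -5*w^5/2 + 15*w^4 - 15*w^3 - 50*w^2 + 195*w/2 - 45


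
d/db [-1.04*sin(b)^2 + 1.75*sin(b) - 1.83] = (1.75 - 2.08*sin(b))*cos(b)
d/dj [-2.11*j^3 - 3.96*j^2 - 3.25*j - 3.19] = -6.33*j^2 - 7.92*j - 3.25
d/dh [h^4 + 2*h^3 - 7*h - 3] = 4*h^3 + 6*h^2 - 7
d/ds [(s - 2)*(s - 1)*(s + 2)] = 3*s^2 - 2*s - 4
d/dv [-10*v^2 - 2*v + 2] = -20*v - 2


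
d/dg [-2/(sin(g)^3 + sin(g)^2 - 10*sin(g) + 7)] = 2*(3*sin(g)^2 + 2*sin(g) - 10)*cos(g)/(sin(g)^3 + sin(g)^2 - 10*sin(g) + 7)^2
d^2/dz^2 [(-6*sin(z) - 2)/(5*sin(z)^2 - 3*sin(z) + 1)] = 2*(75*sin(z)^5 + 145*sin(z)^4 - 285*sin(z)^3 - 152*sin(z)^2 + 186*sin(z) - 26)/(5*sin(z)^2 - 3*sin(z) + 1)^3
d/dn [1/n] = -1/n^2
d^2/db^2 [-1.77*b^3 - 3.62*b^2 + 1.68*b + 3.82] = -10.62*b - 7.24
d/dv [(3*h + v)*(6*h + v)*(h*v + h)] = h*(18*h^2 + 18*h*v + 9*h + 3*v^2 + 2*v)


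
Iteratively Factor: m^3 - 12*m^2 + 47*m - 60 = (m - 4)*(m^2 - 8*m + 15) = (m - 4)*(m - 3)*(m - 5)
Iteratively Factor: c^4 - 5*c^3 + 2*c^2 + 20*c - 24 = (c - 2)*(c^3 - 3*c^2 - 4*c + 12) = (c - 2)^2*(c^2 - c - 6) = (c - 2)^2*(c + 2)*(c - 3)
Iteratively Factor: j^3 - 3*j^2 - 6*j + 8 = (j - 4)*(j^2 + j - 2) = (j - 4)*(j + 2)*(j - 1)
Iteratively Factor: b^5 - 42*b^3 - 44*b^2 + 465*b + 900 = (b + 4)*(b^4 - 4*b^3 - 26*b^2 + 60*b + 225) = (b - 5)*(b + 4)*(b^3 + b^2 - 21*b - 45) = (b - 5)*(b + 3)*(b + 4)*(b^2 - 2*b - 15) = (b - 5)*(b + 3)^2*(b + 4)*(b - 5)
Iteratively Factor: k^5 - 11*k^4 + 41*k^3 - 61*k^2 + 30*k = (k - 5)*(k^4 - 6*k^3 + 11*k^2 - 6*k) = (k - 5)*(k - 2)*(k^3 - 4*k^2 + 3*k) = (k - 5)*(k - 3)*(k - 2)*(k^2 - k) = (k - 5)*(k - 3)*(k - 2)*(k - 1)*(k)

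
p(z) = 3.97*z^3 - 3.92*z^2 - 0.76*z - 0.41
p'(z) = 11.91*z^2 - 7.84*z - 0.76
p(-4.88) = -551.42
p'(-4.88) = 321.13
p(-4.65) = -480.80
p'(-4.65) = 293.22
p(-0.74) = -3.60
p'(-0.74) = 11.56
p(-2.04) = -48.88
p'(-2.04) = 64.80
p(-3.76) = -264.01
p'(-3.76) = 197.10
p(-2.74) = -109.42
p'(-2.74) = 110.14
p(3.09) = 76.94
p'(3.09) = 88.73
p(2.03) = 15.10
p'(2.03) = 32.40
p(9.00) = 2569.36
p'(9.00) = 893.39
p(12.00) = 6286.15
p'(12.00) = 1620.20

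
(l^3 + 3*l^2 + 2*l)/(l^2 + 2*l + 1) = l*(l + 2)/(l + 1)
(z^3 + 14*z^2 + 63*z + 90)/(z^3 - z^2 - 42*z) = (z^2 + 8*z + 15)/(z*(z - 7))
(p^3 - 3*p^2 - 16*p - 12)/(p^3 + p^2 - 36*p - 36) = (p + 2)/(p + 6)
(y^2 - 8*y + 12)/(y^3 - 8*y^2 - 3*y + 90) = (y - 2)/(y^2 - 2*y - 15)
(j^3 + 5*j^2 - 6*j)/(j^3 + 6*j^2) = (j - 1)/j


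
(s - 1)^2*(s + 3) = s^3 + s^2 - 5*s + 3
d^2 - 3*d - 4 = (d - 4)*(d + 1)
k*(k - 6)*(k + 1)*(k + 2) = k^4 - 3*k^3 - 16*k^2 - 12*k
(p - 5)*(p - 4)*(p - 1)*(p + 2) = p^4 - 8*p^3 + 9*p^2 + 38*p - 40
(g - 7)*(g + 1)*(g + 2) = g^3 - 4*g^2 - 19*g - 14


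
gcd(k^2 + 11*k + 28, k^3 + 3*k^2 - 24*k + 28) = k + 7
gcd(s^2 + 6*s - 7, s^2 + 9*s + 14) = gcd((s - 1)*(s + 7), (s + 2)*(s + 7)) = s + 7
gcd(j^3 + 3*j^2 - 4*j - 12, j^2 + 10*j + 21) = j + 3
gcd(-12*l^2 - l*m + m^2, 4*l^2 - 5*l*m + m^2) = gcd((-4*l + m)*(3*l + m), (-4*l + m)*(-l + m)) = 4*l - m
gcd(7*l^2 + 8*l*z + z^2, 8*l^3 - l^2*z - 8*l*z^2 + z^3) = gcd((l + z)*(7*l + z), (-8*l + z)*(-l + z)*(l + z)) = l + z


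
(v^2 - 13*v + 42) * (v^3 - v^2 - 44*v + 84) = v^5 - 14*v^4 + 11*v^3 + 614*v^2 - 2940*v + 3528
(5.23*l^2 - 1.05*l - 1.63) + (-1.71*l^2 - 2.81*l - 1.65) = 3.52*l^2 - 3.86*l - 3.28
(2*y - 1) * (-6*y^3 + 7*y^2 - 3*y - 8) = -12*y^4 + 20*y^3 - 13*y^2 - 13*y + 8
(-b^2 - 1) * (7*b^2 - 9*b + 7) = -7*b^4 + 9*b^3 - 14*b^2 + 9*b - 7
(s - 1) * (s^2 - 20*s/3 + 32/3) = s^3 - 23*s^2/3 + 52*s/3 - 32/3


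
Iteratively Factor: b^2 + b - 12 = (b + 4)*(b - 3)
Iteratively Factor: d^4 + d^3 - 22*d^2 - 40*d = (d)*(d^3 + d^2 - 22*d - 40) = d*(d + 4)*(d^2 - 3*d - 10) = d*(d - 5)*(d + 4)*(d + 2)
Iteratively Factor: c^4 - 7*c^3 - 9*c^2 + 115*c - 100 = (c + 4)*(c^3 - 11*c^2 + 35*c - 25) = (c - 5)*(c + 4)*(c^2 - 6*c + 5) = (c - 5)^2*(c + 4)*(c - 1)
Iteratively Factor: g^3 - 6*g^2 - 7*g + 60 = (g - 4)*(g^2 - 2*g - 15) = (g - 4)*(g + 3)*(g - 5)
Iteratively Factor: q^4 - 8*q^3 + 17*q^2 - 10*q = (q - 1)*(q^3 - 7*q^2 + 10*q) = q*(q - 1)*(q^2 - 7*q + 10) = q*(q - 2)*(q - 1)*(q - 5)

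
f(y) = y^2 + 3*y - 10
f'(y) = 2*y + 3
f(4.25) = 20.81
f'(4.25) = 11.50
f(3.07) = 8.63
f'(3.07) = 9.14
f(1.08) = -5.59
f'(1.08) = 5.16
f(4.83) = 27.82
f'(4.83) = 12.66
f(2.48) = 3.59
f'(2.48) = 7.96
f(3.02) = 8.18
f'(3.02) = 9.04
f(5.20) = 32.64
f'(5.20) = 13.40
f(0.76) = -7.14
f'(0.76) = 4.52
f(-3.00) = -10.00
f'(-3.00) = -3.00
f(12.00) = 170.00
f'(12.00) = 27.00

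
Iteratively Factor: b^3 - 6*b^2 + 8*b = (b - 4)*(b^2 - 2*b) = b*(b - 4)*(b - 2)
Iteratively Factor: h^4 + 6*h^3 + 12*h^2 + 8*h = (h + 2)*(h^3 + 4*h^2 + 4*h) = (h + 2)^2*(h^2 + 2*h) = (h + 2)^3*(h)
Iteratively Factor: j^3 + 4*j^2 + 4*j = (j)*(j^2 + 4*j + 4) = j*(j + 2)*(j + 2)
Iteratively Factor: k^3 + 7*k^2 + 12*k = (k + 4)*(k^2 + 3*k) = k*(k + 4)*(k + 3)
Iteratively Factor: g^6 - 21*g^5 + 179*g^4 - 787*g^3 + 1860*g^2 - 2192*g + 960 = (g - 4)*(g^5 - 17*g^4 + 111*g^3 - 343*g^2 + 488*g - 240) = (g - 4)^2*(g^4 - 13*g^3 + 59*g^2 - 107*g + 60) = (g - 4)^2*(g - 3)*(g^3 - 10*g^2 + 29*g - 20) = (g - 4)^3*(g - 3)*(g^2 - 6*g + 5) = (g - 5)*(g - 4)^3*(g - 3)*(g - 1)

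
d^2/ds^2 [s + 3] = 0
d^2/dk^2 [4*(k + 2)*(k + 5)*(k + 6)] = 24*k + 104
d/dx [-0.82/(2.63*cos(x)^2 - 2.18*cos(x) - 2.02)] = (1.7876 - 4.3132*cos(x))*sin(x)/(-2.63*cos(x)^2 + 2.18*cos(x) + 2.02)^2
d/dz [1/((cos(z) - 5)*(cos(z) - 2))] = (2*cos(z) - 7)*sin(z)/((cos(z) - 5)^2*(cos(z) - 2)^2)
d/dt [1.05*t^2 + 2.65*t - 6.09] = 2.1*t + 2.65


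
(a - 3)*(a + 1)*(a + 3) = a^3 + a^2 - 9*a - 9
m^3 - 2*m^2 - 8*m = m*(m - 4)*(m + 2)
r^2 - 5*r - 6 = (r - 6)*(r + 1)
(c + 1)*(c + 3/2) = c^2 + 5*c/2 + 3/2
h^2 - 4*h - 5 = (h - 5)*(h + 1)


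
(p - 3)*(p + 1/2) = p^2 - 5*p/2 - 3/2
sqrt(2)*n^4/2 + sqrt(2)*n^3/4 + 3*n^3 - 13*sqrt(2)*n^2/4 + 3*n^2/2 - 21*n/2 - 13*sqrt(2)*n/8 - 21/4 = (n + 1/2)*(n - 3*sqrt(2)/2)*(n + 7*sqrt(2)/2)*(sqrt(2)*n/2 + 1)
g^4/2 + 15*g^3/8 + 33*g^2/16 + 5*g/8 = g*(g/2 + 1/4)*(g + 5/4)*(g + 2)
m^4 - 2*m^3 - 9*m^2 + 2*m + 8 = (m - 4)*(m - 1)*(m + 1)*(m + 2)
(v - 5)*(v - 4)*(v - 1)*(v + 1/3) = v^4 - 29*v^3/3 + 77*v^2/3 - 31*v/3 - 20/3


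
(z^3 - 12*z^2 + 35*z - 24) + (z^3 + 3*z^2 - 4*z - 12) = 2*z^3 - 9*z^2 + 31*z - 36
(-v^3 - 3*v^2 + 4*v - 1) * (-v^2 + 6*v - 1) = v^5 - 3*v^4 - 21*v^3 + 28*v^2 - 10*v + 1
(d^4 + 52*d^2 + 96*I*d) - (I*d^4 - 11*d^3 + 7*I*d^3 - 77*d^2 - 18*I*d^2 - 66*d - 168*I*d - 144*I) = d^4 - I*d^4 + 11*d^3 - 7*I*d^3 + 129*d^2 + 18*I*d^2 + 66*d + 264*I*d + 144*I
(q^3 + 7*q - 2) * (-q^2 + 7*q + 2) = -q^5 + 7*q^4 - 5*q^3 + 51*q^2 - 4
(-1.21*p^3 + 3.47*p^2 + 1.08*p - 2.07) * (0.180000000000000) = -0.2178*p^3 + 0.6246*p^2 + 0.1944*p - 0.3726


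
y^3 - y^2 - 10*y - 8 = (y - 4)*(y + 1)*(y + 2)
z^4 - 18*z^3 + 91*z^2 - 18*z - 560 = (z - 8)*(z - 7)*(z - 5)*(z + 2)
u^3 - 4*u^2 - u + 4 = (u - 4)*(u - 1)*(u + 1)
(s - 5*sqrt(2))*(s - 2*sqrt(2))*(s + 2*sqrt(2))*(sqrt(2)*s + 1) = sqrt(2)*s^4 - 9*s^3 - 13*sqrt(2)*s^2 + 72*s + 40*sqrt(2)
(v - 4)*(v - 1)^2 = v^3 - 6*v^2 + 9*v - 4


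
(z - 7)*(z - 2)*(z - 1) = z^3 - 10*z^2 + 23*z - 14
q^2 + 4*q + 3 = (q + 1)*(q + 3)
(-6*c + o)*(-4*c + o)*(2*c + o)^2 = 96*c^4 + 56*c^3*o - 12*c^2*o^2 - 6*c*o^3 + o^4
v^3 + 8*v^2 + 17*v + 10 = (v + 1)*(v + 2)*(v + 5)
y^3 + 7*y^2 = y^2*(y + 7)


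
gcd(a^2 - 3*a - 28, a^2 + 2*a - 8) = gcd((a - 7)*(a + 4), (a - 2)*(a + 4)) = a + 4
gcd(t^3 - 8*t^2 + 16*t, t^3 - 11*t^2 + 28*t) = t^2 - 4*t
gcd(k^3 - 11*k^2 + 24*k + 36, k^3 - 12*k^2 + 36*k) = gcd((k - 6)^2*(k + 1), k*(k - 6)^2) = k^2 - 12*k + 36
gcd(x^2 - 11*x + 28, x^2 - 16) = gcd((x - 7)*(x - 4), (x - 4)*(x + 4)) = x - 4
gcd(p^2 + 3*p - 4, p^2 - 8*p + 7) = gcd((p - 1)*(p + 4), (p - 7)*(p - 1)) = p - 1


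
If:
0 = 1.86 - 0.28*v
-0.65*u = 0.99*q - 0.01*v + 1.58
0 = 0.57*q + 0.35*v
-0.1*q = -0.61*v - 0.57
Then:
No Solution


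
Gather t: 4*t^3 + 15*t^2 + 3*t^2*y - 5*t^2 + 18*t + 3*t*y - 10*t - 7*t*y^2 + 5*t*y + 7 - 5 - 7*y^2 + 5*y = 4*t^3 + t^2*(3*y + 10) + t*(-7*y^2 + 8*y + 8) - 7*y^2 + 5*y + 2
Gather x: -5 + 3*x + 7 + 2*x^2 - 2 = 2*x^2 + 3*x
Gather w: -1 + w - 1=w - 2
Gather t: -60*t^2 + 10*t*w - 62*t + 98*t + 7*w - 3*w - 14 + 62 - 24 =-60*t^2 + t*(10*w + 36) + 4*w + 24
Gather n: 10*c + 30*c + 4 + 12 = 40*c + 16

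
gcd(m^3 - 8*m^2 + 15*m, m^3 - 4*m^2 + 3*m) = m^2 - 3*m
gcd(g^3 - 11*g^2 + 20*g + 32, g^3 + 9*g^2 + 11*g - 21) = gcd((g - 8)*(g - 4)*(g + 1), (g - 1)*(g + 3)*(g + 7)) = 1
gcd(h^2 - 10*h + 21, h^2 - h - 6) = h - 3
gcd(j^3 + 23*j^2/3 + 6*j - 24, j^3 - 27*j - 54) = j + 3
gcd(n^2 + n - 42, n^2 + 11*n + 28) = n + 7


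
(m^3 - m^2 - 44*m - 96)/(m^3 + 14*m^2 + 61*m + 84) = (m - 8)/(m + 7)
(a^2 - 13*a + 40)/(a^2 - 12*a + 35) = (a - 8)/(a - 7)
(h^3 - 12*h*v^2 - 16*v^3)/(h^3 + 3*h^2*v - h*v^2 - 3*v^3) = (h^3 - 12*h*v^2 - 16*v^3)/(h^3 + 3*h^2*v - h*v^2 - 3*v^3)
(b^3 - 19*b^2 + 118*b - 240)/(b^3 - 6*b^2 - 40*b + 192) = (b^2 - 11*b + 30)/(b^2 + 2*b - 24)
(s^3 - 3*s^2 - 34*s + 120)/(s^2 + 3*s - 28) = (s^2 + s - 30)/(s + 7)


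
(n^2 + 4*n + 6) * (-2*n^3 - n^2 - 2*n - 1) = -2*n^5 - 9*n^4 - 18*n^3 - 15*n^2 - 16*n - 6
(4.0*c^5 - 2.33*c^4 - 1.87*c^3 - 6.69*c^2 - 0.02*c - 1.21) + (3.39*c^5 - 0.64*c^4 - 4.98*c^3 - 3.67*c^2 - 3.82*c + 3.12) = 7.39*c^5 - 2.97*c^4 - 6.85*c^3 - 10.36*c^2 - 3.84*c + 1.91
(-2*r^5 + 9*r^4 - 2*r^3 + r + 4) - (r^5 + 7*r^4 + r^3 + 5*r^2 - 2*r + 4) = -3*r^5 + 2*r^4 - 3*r^3 - 5*r^2 + 3*r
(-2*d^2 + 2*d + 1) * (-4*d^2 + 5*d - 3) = 8*d^4 - 18*d^3 + 12*d^2 - d - 3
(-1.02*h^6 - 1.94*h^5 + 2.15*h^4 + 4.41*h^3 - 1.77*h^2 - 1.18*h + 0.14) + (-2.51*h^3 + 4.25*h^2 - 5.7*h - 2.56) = -1.02*h^6 - 1.94*h^5 + 2.15*h^4 + 1.9*h^3 + 2.48*h^2 - 6.88*h - 2.42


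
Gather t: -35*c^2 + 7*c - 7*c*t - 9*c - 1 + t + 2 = -35*c^2 - 2*c + t*(1 - 7*c) + 1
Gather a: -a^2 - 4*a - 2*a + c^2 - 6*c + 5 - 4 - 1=-a^2 - 6*a + c^2 - 6*c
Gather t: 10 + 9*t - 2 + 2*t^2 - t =2*t^2 + 8*t + 8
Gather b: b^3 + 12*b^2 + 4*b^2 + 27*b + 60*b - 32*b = b^3 + 16*b^2 + 55*b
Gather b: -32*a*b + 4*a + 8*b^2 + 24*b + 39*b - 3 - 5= 4*a + 8*b^2 + b*(63 - 32*a) - 8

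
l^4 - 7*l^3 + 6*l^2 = l^2*(l - 6)*(l - 1)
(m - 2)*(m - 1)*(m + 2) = m^3 - m^2 - 4*m + 4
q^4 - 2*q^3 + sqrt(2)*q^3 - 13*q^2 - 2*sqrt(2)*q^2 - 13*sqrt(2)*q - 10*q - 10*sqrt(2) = (q - 5)*(q + 1)*(q + 2)*(q + sqrt(2))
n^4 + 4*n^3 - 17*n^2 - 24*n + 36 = (n - 3)*(n - 1)*(n + 2)*(n + 6)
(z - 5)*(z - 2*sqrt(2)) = z^2 - 5*z - 2*sqrt(2)*z + 10*sqrt(2)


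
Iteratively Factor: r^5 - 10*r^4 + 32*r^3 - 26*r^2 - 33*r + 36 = (r + 1)*(r^4 - 11*r^3 + 43*r^2 - 69*r + 36) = (r - 3)*(r + 1)*(r^3 - 8*r^2 + 19*r - 12) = (r - 4)*(r - 3)*(r + 1)*(r^2 - 4*r + 3) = (r - 4)*(r - 3)^2*(r + 1)*(r - 1)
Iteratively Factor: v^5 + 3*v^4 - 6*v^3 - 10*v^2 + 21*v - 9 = (v + 3)*(v^4 - 6*v^2 + 8*v - 3) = (v - 1)*(v + 3)*(v^3 + v^2 - 5*v + 3) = (v - 1)*(v + 3)^2*(v^2 - 2*v + 1) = (v - 1)^2*(v + 3)^2*(v - 1)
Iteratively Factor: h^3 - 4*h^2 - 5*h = (h)*(h^2 - 4*h - 5) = h*(h + 1)*(h - 5)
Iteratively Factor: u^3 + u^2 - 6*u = (u + 3)*(u^2 - 2*u) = u*(u + 3)*(u - 2)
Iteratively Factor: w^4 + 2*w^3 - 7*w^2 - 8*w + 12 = (w - 2)*(w^3 + 4*w^2 + w - 6) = (w - 2)*(w + 3)*(w^2 + w - 2) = (w - 2)*(w - 1)*(w + 3)*(w + 2)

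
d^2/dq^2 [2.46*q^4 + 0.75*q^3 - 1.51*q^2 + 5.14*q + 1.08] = 29.52*q^2 + 4.5*q - 3.02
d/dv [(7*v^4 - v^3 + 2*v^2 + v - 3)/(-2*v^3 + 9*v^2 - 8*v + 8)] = (-14*v^6 + 126*v^5 - 173*v^4 + 244*v^3 - 67*v^2 + 86*v - 16)/(4*v^6 - 36*v^5 + 113*v^4 - 176*v^3 + 208*v^2 - 128*v + 64)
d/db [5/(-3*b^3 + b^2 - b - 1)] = 5*(9*b^2 - 2*b + 1)/(3*b^3 - b^2 + b + 1)^2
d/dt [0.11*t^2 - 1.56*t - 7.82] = 0.22*t - 1.56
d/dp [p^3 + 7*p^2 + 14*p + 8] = 3*p^2 + 14*p + 14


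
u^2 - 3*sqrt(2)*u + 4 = (u - 2*sqrt(2))*(u - sqrt(2))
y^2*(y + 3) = y^3 + 3*y^2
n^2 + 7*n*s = n*(n + 7*s)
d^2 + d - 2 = (d - 1)*(d + 2)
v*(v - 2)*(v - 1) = v^3 - 3*v^2 + 2*v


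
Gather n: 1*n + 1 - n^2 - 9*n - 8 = -n^2 - 8*n - 7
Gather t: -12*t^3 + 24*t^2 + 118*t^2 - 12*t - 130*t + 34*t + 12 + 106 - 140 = -12*t^3 + 142*t^2 - 108*t - 22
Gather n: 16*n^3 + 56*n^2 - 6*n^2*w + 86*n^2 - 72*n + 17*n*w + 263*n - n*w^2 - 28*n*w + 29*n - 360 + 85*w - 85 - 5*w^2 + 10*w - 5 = 16*n^3 + n^2*(142 - 6*w) + n*(-w^2 - 11*w + 220) - 5*w^2 + 95*w - 450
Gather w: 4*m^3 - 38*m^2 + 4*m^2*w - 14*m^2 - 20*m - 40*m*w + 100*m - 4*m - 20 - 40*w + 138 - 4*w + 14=4*m^3 - 52*m^2 + 76*m + w*(4*m^2 - 40*m - 44) + 132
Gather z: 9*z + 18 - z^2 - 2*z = -z^2 + 7*z + 18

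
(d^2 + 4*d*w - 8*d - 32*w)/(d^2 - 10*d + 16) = (d + 4*w)/(d - 2)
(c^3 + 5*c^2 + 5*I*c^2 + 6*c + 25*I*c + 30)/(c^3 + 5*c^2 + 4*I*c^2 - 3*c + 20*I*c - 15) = (c^2 + 5*I*c + 6)/(c^2 + 4*I*c - 3)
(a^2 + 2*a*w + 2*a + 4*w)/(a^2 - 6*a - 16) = (a + 2*w)/(a - 8)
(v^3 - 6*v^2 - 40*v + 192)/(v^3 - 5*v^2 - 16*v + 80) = (v^2 - 2*v - 48)/(v^2 - v - 20)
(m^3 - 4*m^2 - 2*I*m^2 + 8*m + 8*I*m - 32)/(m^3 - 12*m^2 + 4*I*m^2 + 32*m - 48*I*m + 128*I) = (m^2 - 2*I*m + 8)/(m^2 + 4*m*(-2 + I) - 32*I)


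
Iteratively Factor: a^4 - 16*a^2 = (a + 4)*(a^3 - 4*a^2) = a*(a + 4)*(a^2 - 4*a) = a^2*(a + 4)*(a - 4)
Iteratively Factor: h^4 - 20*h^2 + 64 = (h - 4)*(h^3 + 4*h^2 - 4*h - 16) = (h - 4)*(h + 2)*(h^2 + 2*h - 8) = (h - 4)*(h - 2)*(h + 2)*(h + 4)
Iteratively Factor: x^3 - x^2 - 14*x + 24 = (x - 2)*(x^2 + x - 12) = (x - 2)*(x + 4)*(x - 3)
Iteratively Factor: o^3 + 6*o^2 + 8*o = (o + 4)*(o^2 + 2*o) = (o + 2)*(o + 4)*(o)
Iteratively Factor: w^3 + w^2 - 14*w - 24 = (w - 4)*(w^2 + 5*w + 6) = (w - 4)*(w + 2)*(w + 3)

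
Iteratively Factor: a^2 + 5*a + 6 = (a + 3)*(a + 2)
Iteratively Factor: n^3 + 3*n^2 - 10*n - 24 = (n + 4)*(n^2 - n - 6) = (n - 3)*(n + 4)*(n + 2)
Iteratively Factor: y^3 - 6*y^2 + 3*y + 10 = (y - 2)*(y^2 - 4*y - 5) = (y - 5)*(y - 2)*(y + 1)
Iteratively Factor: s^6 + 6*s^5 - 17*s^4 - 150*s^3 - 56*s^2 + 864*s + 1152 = (s - 4)*(s^5 + 10*s^4 + 23*s^3 - 58*s^2 - 288*s - 288) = (s - 4)*(s + 2)*(s^4 + 8*s^3 + 7*s^2 - 72*s - 144) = (s - 4)*(s - 3)*(s + 2)*(s^3 + 11*s^2 + 40*s + 48) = (s - 4)*(s - 3)*(s + 2)*(s + 4)*(s^2 + 7*s + 12) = (s - 4)*(s - 3)*(s + 2)*(s + 4)^2*(s + 3)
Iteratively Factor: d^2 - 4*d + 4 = (d - 2)*(d - 2)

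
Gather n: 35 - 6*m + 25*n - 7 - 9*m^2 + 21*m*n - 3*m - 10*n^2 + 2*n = -9*m^2 - 9*m - 10*n^2 + n*(21*m + 27) + 28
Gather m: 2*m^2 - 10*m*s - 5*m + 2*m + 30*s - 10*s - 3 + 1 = 2*m^2 + m*(-10*s - 3) + 20*s - 2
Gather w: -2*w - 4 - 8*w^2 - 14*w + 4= -8*w^2 - 16*w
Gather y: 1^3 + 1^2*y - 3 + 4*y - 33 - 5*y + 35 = 0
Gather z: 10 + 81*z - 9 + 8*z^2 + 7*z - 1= 8*z^2 + 88*z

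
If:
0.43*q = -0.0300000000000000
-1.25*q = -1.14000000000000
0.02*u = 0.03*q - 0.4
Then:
No Solution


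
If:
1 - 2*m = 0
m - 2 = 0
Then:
No Solution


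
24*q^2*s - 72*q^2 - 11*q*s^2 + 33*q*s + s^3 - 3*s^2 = (-8*q + s)*(-3*q + s)*(s - 3)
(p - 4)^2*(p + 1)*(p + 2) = p^4 - 5*p^3 - 6*p^2 + 32*p + 32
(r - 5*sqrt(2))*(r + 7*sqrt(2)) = r^2 + 2*sqrt(2)*r - 70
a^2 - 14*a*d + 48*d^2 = (a - 8*d)*(a - 6*d)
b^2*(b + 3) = b^3 + 3*b^2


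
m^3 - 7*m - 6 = (m - 3)*(m + 1)*(m + 2)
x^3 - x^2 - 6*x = x*(x - 3)*(x + 2)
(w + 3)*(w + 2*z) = w^2 + 2*w*z + 3*w + 6*z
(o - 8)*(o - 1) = o^2 - 9*o + 8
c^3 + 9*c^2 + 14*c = c*(c + 2)*(c + 7)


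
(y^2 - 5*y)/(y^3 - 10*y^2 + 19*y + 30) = y/(y^2 - 5*y - 6)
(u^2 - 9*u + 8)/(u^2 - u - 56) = (u - 1)/(u + 7)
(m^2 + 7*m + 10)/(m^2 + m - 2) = (m + 5)/(m - 1)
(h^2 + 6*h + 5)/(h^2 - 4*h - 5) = (h + 5)/(h - 5)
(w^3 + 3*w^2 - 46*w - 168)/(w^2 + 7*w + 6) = (w^2 - 3*w - 28)/(w + 1)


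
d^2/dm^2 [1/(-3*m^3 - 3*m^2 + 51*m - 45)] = 2*((3*m + 1)*(m^3 + m^2 - 17*m + 15) - (3*m^2 + 2*m - 17)^2)/(3*(m^3 + m^2 - 17*m + 15)^3)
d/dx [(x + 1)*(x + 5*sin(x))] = x + (x + 1)*(5*cos(x) + 1) + 5*sin(x)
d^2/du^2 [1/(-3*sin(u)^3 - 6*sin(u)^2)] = (9 + 22/sin(u) + 4/sin(u)^2 - 32/sin(u)^3 - 24/sin(u)^4)/(3*(sin(u) + 2)^3)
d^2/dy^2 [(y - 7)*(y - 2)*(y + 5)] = 6*y - 8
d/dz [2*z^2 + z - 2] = 4*z + 1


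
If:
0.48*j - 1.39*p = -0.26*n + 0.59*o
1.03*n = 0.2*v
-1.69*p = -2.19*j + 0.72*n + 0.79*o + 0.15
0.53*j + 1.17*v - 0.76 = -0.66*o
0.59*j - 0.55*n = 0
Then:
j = 0.18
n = 0.20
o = -0.81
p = 0.44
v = 1.02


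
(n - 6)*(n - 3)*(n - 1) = n^3 - 10*n^2 + 27*n - 18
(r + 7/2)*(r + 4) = r^2 + 15*r/2 + 14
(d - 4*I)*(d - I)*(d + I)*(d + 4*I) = d^4 + 17*d^2 + 16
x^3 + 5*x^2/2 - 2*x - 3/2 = (x - 1)*(x + 1/2)*(x + 3)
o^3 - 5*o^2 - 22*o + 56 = (o - 7)*(o - 2)*(o + 4)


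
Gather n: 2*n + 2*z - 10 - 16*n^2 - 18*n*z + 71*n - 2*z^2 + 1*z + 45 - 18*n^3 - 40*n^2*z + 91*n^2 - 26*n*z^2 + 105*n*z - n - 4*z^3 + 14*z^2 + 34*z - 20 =-18*n^3 + n^2*(75 - 40*z) + n*(-26*z^2 + 87*z + 72) - 4*z^3 + 12*z^2 + 37*z + 15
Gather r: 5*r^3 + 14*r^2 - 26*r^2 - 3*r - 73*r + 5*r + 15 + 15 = 5*r^3 - 12*r^2 - 71*r + 30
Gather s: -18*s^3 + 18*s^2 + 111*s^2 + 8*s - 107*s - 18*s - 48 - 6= -18*s^3 + 129*s^2 - 117*s - 54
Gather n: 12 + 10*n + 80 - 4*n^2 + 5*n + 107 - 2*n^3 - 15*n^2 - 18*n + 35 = -2*n^3 - 19*n^2 - 3*n + 234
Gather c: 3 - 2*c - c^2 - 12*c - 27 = -c^2 - 14*c - 24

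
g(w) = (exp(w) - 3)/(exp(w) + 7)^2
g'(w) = -2*(exp(w) - 3)*exp(w)/(exp(w) + 7)^3 + exp(w)/(exp(w) + 7)^2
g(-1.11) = -0.05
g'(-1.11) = 0.01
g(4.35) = 0.01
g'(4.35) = -0.01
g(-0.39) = -0.04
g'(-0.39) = 0.02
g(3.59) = 0.02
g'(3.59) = -0.01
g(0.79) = -0.01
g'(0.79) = 0.03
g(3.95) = 0.01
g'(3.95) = -0.01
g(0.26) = -0.02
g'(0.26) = 0.03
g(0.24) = -0.03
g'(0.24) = 0.03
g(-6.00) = -0.06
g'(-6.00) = 0.00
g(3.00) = 0.02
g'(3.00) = -0.00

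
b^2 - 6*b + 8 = (b - 4)*(b - 2)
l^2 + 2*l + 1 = (l + 1)^2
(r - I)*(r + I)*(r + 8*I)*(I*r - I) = I*r^4 - 8*r^3 - I*r^3 + 8*r^2 + I*r^2 - 8*r - I*r + 8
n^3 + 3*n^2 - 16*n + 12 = (n - 2)*(n - 1)*(n + 6)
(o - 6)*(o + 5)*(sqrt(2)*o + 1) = sqrt(2)*o^3 - sqrt(2)*o^2 + o^2 - 30*sqrt(2)*o - o - 30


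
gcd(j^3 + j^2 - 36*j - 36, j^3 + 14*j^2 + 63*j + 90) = j + 6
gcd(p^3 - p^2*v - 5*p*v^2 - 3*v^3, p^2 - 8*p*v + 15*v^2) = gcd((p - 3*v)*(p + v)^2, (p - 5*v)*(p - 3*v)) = p - 3*v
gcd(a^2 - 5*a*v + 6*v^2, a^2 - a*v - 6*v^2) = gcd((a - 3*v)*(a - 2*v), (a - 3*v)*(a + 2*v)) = -a + 3*v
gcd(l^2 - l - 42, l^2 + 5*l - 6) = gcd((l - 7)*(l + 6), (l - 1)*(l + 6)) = l + 6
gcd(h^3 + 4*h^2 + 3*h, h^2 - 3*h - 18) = h + 3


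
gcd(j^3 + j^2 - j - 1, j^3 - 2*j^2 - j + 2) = j^2 - 1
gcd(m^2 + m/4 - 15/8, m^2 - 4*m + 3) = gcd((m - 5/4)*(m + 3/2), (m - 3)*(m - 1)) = 1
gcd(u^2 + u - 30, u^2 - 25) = u - 5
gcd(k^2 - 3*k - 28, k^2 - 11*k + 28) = k - 7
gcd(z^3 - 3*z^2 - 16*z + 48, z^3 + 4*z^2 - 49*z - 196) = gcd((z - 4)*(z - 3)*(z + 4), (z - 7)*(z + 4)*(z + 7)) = z + 4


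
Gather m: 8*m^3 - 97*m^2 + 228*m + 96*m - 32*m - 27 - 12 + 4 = 8*m^3 - 97*m^2 + 292*m - 35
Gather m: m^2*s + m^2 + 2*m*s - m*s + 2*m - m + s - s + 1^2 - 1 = m^2*(s + 1) + m*(s + 1)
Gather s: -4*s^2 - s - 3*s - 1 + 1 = -4*s^2 - 4*s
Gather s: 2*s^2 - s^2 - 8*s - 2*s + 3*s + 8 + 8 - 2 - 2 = s^2 - 7*s + 12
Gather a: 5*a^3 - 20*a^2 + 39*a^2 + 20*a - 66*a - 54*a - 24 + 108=5*a^3 + 19*a^2 - 100*a + 84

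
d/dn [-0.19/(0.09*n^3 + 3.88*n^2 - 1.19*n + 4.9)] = (0.0513*n^2 + 1.4744*n - 0.2261)/(0.09*n^3 + 3.88*n^2 - 1.19*n + 4.9)^2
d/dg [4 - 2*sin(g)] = -2*cos(g)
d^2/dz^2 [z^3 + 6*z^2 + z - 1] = 6*z + 12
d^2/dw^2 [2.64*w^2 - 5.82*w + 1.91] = 5.28000000000000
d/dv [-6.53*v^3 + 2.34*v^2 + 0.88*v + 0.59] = -19.59*v^2 + 4.68*v + 0.88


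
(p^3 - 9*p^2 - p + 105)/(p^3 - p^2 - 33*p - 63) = (p - 5)/(p + 3)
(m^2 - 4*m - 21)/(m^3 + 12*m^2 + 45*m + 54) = (m - 7)/(m^2 + 9*m + 18)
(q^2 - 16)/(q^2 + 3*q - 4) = (q - 4)/(q - 1)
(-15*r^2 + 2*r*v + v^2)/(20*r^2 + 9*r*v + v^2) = (-3*r + v)/(4*r + v)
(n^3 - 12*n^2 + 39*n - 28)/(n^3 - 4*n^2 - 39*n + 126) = (n^2 - 5*n + 4)/(n^2 + 3*n - 18)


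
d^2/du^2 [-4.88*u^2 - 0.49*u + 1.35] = -9.76000000000000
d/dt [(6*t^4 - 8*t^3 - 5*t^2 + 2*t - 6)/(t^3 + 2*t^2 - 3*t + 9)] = t*(6*t^5 + 24*t^4 - 65*t^3 + 260*t^2 - 187*t - 66)/(t^6 + 4*t^5 - 2*t^4 + 6*t^3 + 45*t^2 - 54*t + 81)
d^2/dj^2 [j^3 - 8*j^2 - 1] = 6*j - 16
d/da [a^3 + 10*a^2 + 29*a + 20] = 3*a^2 + 20*a + 29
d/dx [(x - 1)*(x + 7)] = 2*x + 6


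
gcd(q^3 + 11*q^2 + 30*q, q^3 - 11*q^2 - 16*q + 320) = q + 5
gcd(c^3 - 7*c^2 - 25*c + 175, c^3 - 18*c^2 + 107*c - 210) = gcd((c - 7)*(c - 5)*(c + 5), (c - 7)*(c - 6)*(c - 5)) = c^2 - 12*c + 35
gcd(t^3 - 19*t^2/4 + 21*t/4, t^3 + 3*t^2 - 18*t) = t^2 - 3*t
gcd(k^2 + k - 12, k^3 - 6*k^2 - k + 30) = k - 3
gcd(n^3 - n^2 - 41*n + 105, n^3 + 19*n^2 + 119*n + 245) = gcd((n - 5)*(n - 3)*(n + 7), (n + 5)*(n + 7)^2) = n + 7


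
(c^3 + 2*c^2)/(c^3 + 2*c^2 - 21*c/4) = 4*c*(c + 2)/(4*c^2 + 8*c - 21)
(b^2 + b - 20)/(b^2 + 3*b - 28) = (b + 5)/(b + 7)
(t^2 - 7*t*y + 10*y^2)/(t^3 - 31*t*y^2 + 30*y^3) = (-t + 2*y)/(-t^2 - 5*t*y + 6*y^2)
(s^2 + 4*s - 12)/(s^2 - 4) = (s + 6)/(s + 2)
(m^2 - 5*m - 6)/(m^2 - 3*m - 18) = (m + 1)/(m + 3)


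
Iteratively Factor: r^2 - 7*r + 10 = (r - 2)*(r - 5)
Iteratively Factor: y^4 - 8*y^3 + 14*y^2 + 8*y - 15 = (y + 1)*(y^3 - 9*y^2 + 23*y - 15) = (y - 3)*(y + 1)*(y^2 - 6*y + 5) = (y - 5)*(y - 3)*(y + 1)*(y - 1)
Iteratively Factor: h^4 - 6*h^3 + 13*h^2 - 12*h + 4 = (h - 2)*(h^3 - 4*h^2 + 5*h - 2) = (h - 2)*(h - 1)*(h^2 - 3*h + 2) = (h - 2)*(h - 1)^2*(h - 2)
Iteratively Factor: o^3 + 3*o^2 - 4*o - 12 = (o - 2)*(o^2 + 5*o + 6) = (o - 2)*(o + 2)*(o + 3)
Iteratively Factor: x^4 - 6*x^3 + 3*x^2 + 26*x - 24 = (x - 1)*(x^3 - 5*x^2 - 2*x + 24) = (x - 3)*(x - 1)*(x^2 - 2*x - 8) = (x - 3)*(x - 1)*(x + 2)*(x - 4)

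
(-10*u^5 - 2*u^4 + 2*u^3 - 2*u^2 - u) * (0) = 0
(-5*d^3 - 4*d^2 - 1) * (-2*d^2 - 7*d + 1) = 10*d^5 + 43*d^4 + 23*d^3 - 2*d^2 + 7*d - 1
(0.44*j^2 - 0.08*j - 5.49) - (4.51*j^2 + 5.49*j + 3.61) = -4.07*j^2 - 5.57*j - 9.1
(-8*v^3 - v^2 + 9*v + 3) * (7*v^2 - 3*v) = -56*v^5 + 17*v^4 + 66*v^3 - 6*v^2 - 9*v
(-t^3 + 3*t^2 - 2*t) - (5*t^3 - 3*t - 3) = -6*t^3 + 3*t^2 + t + 3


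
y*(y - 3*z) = y^2 - 3*y*z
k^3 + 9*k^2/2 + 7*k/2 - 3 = (k - 1/2)*(k + 2)*(k + 3)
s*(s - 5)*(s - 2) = s^3 - 7*s^2 + 10*s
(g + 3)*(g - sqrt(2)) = g^2 - sqrt(2)*g + 3*g - 3*sqrt(2)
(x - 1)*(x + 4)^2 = x^3 + 7*x^2 + 8*x - 16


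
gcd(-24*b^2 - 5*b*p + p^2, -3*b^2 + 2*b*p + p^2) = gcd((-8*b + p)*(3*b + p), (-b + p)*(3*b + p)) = 3*b + p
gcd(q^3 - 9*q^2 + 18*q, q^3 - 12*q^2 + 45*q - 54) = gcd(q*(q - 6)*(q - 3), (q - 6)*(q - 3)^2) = q^2 - 9*q + 18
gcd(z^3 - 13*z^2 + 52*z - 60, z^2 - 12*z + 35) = z - 5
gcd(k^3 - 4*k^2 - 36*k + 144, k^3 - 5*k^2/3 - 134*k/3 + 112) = k - 6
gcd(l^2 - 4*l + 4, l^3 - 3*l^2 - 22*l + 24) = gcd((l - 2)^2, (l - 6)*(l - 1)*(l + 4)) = 1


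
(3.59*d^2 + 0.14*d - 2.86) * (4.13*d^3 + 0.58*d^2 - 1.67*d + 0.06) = 14.8267*d^5 + 2.6604*d^4 - 17.7259*d^3 - 1.6772*d^2 + 4.7846*d - 0.1716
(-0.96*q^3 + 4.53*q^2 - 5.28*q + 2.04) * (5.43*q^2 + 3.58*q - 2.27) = -5.2128*q^5 + 21.1611*q^4 - 10.2738*q^3 - 18.1083*q^2 + 19.2888*q - 4.6308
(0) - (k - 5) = 5 - k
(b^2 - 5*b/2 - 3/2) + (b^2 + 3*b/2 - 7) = 2*b^2 - b - 17/2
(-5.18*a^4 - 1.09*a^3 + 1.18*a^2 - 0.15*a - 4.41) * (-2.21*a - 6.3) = 11.4478*a^5 + 35.0429*a^4 + 4.2592*a^3 - 7.1025*a^2 + 10.6911*a + 27.783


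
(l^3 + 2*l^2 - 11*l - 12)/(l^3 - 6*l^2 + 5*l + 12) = (l + 4)/(l - 4)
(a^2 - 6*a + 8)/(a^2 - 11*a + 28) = (a - 2)/(a - 7)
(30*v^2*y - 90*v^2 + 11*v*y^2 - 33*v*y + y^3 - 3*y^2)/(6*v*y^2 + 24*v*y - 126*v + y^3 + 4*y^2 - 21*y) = (5*v + y)/(y + 7)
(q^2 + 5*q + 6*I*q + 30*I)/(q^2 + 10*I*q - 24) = (q + 5)/(q + 4*I)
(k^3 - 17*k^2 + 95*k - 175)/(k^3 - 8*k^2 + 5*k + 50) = (k - 7)/(k + 2)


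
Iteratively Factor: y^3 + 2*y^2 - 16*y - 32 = (y - 4)*(y^2 + 6*y + 8) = (y - 4)*(y + 4)*(y + 2)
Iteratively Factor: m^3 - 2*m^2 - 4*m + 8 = (m + 2)*(m^2 - 4*m + 4) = (m - 2)*(m + 2)*(m - 2)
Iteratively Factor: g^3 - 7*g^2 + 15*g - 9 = (g - 1)*(g^2 - 6*g + 9) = (g - 3)*(g - 1)*(g - 3)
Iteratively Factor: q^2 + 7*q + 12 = (q + 4)*(q + 3)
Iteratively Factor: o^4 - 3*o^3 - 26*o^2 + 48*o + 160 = (o + 4)*(o^3 - 7*o^2 + 2*o + 40) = (o + 2)*(o + 4)*(o^2 - 9*o + 20) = (o - 4)*(o + 2)*(o + 4)*(o - 5)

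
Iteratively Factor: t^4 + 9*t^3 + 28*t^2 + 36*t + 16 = (t + 2)*(t^3 + 7*t^2 + 14*t + 8) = (t + 1)*(t + 2)*(t^2 + 6*t + 8) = (t + 1)*(t + 2)*(t + 4)*(t + 2)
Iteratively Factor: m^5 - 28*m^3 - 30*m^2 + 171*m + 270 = (m + 2)*(m^4 - 2*m^3 - 24*m^2 + 18*m + 135) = (m + 2)*(m + 3)*(m^3 - 5*m^2 - 9*m + 45) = (m - 3)*(m + 2)*(m + 3)*(m^2 - 2*m - 15) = (m - 3)*(m + 2)*(m + 3)^2*(m - 5)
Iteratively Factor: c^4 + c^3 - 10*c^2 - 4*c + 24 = (c - 2)*(c^3 + 3*c^2 - 4*c - 12) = (c - 2)^2*(c^2 + 5*c + 6) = (c - 2)^2*(c + 3)*(c + 2)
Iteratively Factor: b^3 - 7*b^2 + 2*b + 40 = (b - 4)*(b^2 - 3*b - 10) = (b - 5)*(b - 4)*(b + 2)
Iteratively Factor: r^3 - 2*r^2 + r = (r)*(r^2 - 2*r + 1) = r*(r - 1)*(r - 1)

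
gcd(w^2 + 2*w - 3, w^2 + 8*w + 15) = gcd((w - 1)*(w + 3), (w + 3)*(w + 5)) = w + 3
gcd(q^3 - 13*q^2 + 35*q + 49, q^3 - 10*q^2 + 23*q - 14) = q - 7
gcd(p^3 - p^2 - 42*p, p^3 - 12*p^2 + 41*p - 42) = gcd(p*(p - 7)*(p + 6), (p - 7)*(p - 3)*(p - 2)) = p - 7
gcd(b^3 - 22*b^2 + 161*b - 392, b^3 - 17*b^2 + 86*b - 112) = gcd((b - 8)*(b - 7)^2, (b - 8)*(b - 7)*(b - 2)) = b^2 - 15*b + 56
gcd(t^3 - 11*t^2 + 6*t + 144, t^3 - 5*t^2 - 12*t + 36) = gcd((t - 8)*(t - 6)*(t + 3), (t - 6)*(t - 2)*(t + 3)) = t^2 - 3*t - 18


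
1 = 1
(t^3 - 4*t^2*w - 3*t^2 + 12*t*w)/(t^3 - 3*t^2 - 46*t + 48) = t*(t^2 - 4*t*w - 3*t + 12*w)/(t^3 - 3*t^2 - 46*t + 48)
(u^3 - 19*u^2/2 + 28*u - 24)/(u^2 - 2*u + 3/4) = 2*(u^2 - 8*u + 16)/(2*u - 1)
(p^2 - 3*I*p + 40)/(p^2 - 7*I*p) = (p^2 - 3*I*p + 40)/(p*(p - 7*I))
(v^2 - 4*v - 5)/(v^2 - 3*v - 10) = (v + 1)/(v + 2)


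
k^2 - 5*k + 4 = (k - 4)*(k - 1)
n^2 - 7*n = n*(n - 7)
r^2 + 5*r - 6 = (r - 1)*(r + 6)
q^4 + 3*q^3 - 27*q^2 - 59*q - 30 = (q - 5)*(q + 1)^2*(q + 6)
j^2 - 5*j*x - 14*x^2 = (j - 7*x)*(j + 2*x)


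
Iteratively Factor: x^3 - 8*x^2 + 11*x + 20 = (x - 4)*(x^2 - 4*x - 5) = (x - 4)*(x + 1)*(x - 5)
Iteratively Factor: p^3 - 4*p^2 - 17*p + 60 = (p - 5)*(p^2 + p - 12) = (p - 5)*(p + 4)*(p - 3)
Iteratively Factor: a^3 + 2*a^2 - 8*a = (a)*(a^2 + 2*a - 8) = a*(a - 2)*(a + 4)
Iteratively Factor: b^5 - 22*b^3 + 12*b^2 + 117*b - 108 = (b - 1)*(b^4 + b^3 - 21*b^2 - 9*b + 108) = (b - 1)*(b + 4)*(b^3 - 3*b^2 - 9*b + 27) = (b - 3)*(b - 1)*(b + 4)*(b^2 - 9) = (b - 3)*(b - 1)*(b + 3)*(b + 4)*(b - 3)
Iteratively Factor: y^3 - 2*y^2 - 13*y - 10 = (y - 5)*(y^2 + 3*y + 2) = (y - 5)*(y + 2)*(y + 1)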